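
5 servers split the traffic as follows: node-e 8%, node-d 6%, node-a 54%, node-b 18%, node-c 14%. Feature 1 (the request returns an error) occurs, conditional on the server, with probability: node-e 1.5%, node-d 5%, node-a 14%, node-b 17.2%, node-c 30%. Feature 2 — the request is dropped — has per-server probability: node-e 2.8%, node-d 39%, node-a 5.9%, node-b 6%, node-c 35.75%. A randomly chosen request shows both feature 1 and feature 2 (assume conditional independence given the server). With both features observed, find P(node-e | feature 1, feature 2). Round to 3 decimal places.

0.001

By Bayes' rule, posterior ∝ prior × likelihood:
  node-e: 0.08 × 0.015 × 0.028 = 0.0000336
  node-d: 0.06 × 0.05 × 0.39 = 0.00117
  node-a: 0.54 × 0.14 × 0.059 = 0.0044604
  node-b: 0.18 × 0.172 × 0.06 = 0.0018576
  node-c: 0.14 × 0.3 × 0.3575 = 0.015015
Normalizing constant = 0.0225366.
P(node-e | evidence) = 0.0000336 / 0.0225366 ≈ 0.001.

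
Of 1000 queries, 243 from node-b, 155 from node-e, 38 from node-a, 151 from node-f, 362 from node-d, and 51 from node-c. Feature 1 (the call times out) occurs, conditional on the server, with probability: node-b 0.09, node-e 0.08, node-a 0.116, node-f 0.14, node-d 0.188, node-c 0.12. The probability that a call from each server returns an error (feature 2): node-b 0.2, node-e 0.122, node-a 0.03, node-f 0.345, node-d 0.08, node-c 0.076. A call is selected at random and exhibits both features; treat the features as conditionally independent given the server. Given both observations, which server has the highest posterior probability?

node-f

Compute prior × likelihood for every hypothesis:
  node-b: 0.243 × 0.09 × 0.2 = 0.004374
  node-e: 0.155 × 0.08 × 0.122 = 0.0015128
  node-a: 0.038 × 0.116 × 0.03 = 0.00013224
  node-f: 0.151 × 0.14 × 0.345 = 0.0072933
  node-d: 0.362 × 0.188 × 0.08 = 0.00544448
  node-c: 0.051 × 0.12 × 0.076 = 0.00046512
Total = 0.01922194.
Largest term belongs to node-f, so node-f is most probable.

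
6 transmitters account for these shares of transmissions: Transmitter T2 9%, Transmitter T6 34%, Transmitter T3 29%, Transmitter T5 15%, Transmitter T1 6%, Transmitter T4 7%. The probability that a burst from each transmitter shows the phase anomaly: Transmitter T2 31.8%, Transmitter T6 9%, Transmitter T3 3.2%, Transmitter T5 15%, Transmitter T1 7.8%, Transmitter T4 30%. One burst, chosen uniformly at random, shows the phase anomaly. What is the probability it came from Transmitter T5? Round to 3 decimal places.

0.193

By Bayes' rule, posterior ∝ prior × likelihood:
  Transmitter T2: 0.09 × 0.318 = 0.02862
  Transmitter T6: 0.34 × 0.09 = 0.0306
  Transmitter T3: 0.29 × 0.032 = 0.00928
  Transmitter T5: 0.15 × 0.15 = 0.0225
  Transmitter T1: 0.06 × 0.078 = 0.00468
  Transmitter T4: 0.07 × 0.3 = 0.021
Sum = 0.11668.
P(Transmitter T5 | evidence) = 0.0225 / 0.11668 ≈ 0.193.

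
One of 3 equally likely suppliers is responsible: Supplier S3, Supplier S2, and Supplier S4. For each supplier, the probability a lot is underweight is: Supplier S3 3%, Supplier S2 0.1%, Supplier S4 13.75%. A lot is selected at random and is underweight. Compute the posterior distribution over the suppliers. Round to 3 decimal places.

Since the prior is uniform, the posterior is proportional to the likelihood:
  Supplier S3: 0.03
  Supplier S2: 0.001
  Supplier S4: 0.1375
Total = 0.1685.
P(Supplier S3 | underweight) = 0.03/0.1685 ≈ 0.178
P(Supplier S2 | underweight) = 0.001/0.1685 ≈ 0.006
P(Supplier S4 | underweight) = 0.1375/0.1685 ≈ 0.816

Supplier S3 0.178, Supplier S2 0.006, Supplier S4 0.816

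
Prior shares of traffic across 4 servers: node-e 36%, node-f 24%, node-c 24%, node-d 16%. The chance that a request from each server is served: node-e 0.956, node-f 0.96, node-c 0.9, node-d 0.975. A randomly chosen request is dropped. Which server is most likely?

Taking complements, P(dropped | each) = node-e 0.044, node-f 0.04, node-c 0.1, node-d 0.025.
By Bayes' rule, posterior ∝ prior × likelihood:
  node-e: 0.36 × 0.044 = 0.01584
  node-f: 0.24 × 0.04 = 0.0096
  node-c: 0.24 × 0.1 = 0.024
  node-d: 0.16 × 0.025 = 0.004
Normalizing constant = 0.05344.
Largest term belongs to node-c, so node-c is most probable.

node-c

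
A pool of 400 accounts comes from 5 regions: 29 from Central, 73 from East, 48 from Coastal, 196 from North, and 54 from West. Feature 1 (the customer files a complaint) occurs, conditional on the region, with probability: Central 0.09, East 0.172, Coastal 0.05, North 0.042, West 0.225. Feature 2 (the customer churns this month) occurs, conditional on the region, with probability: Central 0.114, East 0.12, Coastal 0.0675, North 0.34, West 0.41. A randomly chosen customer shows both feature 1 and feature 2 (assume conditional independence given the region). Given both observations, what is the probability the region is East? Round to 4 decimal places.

Prior × likelihood for each hypothesis:
  Central: 0.0725 × 0.09 × 0.114 = 0.00074385
  East: 0.1825 × 0.172 × 0.12 = 0.0037668
  Coastal: 0.12 × 0.05 × 0.0675 = 0.000405
  North: 0.49 × 0.042 × 0.34 = 0.0069972
  West: 0.135 × 0.225 × 0.41 = 0.01245375
Normalizing constant = 0.0243666.
P(East | evidence) = 0.0037668 / 0.0243666 ≈ 0.1546.

0.1546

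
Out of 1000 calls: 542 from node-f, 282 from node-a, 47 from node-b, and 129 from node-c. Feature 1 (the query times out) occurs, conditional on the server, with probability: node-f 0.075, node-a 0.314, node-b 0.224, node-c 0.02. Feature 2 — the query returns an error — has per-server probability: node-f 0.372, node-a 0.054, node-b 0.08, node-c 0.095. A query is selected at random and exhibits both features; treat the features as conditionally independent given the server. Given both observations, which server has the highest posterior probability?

node-f

Compute prior × likelihood for every hypothesis:
  node-f: 0.542 × 0.075 × 0.372 = 0.0151218
  node-a: 0.282 × 0.314 × 0.054 = 0.004781592
  node-b: 0.047 × 0.224 × 0.08 = 0.00084224
  node-c: 0.129 × 0.02 × 0.095 = 0.0002451
Sum = 0.020990732.
Largest term belongs to node-f, so node-f is most probable.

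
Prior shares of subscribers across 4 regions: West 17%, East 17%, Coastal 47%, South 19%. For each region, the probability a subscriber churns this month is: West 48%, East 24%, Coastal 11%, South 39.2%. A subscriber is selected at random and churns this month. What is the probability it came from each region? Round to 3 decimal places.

By Bayes' rule, posterior ∝ prior × likelihood:
  West: 0.17 × 0.48 = 0.0816
  East: 0.17 × 0.24 = 0.0408
  Coastal: 0.47 × 0.11 = 0.0517
  South: 0.19 × 0.392 = 0.07448
Sum = 0.24858.
P(West | churn) = 0.0816/0.24858 ≈ 0.328
P(East | churn) = 0.0408/0.24858 ≈ 0.164
P(Coastal | churn) = 0.0517/0.24858 ≈ 0.208
P(South | churn) = 0.07448/0.24858 ≈ 0.300
(Check: 0.328+0.164+0.208+0.300 = 1.000.)

West 0.328, East 0.164, Coastal 0.208, South 0.300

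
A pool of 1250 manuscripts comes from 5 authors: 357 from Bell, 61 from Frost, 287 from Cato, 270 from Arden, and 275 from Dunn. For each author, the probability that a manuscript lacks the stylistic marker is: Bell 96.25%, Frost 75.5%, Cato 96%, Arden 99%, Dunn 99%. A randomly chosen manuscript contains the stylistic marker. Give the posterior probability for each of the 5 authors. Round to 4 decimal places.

Taking complements, P(marker | each) = Bell 0.0375, Frost 0.245, Cato 0.04, Arden 0.01, Dunn 0.01.
Unnormalized posteriors (prior × likelihood):
  Bell: 0.2856 × 0.0375 = 0.01071
  Frost: 0.0488 × 0.245 = 0.011956
  Cato: 0.2296 × 0.04 = 0.009184
  Arden: 0.216 × 0.01 = 0.00216
  Dunn: 0.22 × 0.01 = 0.0022
Sum = 0.03621.
P(Bell | marker) = 0.01071/0.03621 ≈ 0.2958
P(Frost | marker) = 0.011956/0.03621 ≈ 0.3302
P(Cato | marker) = 0.009184/0.03621 ≈ 0.2536
P(Arden | marker) = 0.00216/0.03621 ≈ 0.0597
P(Dunn | marker) = 0.0022/0.03621 ≈ 0.0608

Bell 0.2958, Frost 0.3302, Cato 0.2536, Arden 0.0597, Dunn 0.0608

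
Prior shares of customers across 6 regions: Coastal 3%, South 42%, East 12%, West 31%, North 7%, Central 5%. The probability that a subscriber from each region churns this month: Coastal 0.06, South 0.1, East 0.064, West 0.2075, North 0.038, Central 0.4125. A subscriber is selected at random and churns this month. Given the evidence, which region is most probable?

Unnormalized posteriors (prior × likelihood):
  Coastal: 0.03 × 0.06 = 0.0018
  South: 0.42 × 0.1 = 0.042
  East: 0.12 × 0.064 = 0.00768
  West: 0.31 × 0.2075 = 0.064325
  North: 0.07 × 0.038 = 0.00266
  Central: 0.05 × 0.4125 = 0.020625
Normalizing constant = 0.13909.
Largest term belongs to West, so West is most probable.

West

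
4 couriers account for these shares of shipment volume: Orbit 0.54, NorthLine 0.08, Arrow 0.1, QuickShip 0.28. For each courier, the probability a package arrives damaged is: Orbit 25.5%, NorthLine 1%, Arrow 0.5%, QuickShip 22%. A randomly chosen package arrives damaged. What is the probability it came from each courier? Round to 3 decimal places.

By Bayes' rule, posterior ∝ prior × likelihood:
  Orbit: 0.54 × 0.255 = 0.1377
  NorthLine: 0.08 × 0.01 = 0.0008
  Arrow: 0.1 × 0.005 = 0.0005
  QuickShip: 0.28 × 0.22 = 0.0616
Total = 0.2006.
P(Orbit | damaged) = 0.1377/0.2006 ≈ 0.686
P(NorthLine | damaged) = 0.0008/0.2006 ≈ 0.004
P(Arrow | damaged) = 0.0005/0.2006 ≈ 0.002
P(QuickShip | damaged) = 0.0616/0.2006 ≈ 0.307

Orbit 0.686, NorthLine 0.004, Arrow 0.002, QuickShip 0.307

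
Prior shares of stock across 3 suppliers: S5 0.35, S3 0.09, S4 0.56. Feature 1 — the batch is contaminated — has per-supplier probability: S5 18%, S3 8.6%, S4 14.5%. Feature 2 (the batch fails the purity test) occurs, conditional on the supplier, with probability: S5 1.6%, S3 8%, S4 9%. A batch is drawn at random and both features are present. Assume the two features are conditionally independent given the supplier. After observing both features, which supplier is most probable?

S4

Compute prior × likelihood for every hypothesis:
  S5: 0.35 × 0.18 × 0.016 = 0.001008
  S3: 0.09 × 0.086 × 0.08 = 0.0006192
  S4: 0.56 × 0.145 × 0.09 = 0.007308
Total = 0.0089352.
Largest term belongs to S4, so S4 is most probable.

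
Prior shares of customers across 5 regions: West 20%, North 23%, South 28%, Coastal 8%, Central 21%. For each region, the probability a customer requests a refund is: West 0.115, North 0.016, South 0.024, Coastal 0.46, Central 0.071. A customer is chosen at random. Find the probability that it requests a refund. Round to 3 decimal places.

0.085

By Bayes' rule, posterior ∝ prior × likelihood:
  West: 0.2 × 0.115 = 0.023
  North: 0.23 × 0.016 = 0.00368
  South: 0.28 × 0.024 = 0.00672
  Coastal: 0.08 × 0.46 = 0.0368
  Central: 0.21 × 0.071 = 0.01491
P(refund) = 0.023 + 0.00368 + 0.00672 + 0.0368 + 0.01491 = 0.08511 → 0.085.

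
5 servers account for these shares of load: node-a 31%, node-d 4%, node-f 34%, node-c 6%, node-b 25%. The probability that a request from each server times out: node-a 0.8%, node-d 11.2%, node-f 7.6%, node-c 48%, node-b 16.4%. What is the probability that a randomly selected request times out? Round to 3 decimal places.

By Bayes' rule, posterior ∝ prior × likelihood:
  node-a: 0.31 × 0.008 = 0.00248
  node-d: 0.04 × 0.112 = 0.00448
  node-f: 0.34 × 0.076 = 0.02584
  node-c: 0.06 × 0.48 = 0.0288
  node-b: 0.25 × 0.164 = 0.041
P(timeout) = 0.00248 + 0.00448 + 0.02584 + 0.0288 + 0.041 = 0.1026 → 0.103.

0.103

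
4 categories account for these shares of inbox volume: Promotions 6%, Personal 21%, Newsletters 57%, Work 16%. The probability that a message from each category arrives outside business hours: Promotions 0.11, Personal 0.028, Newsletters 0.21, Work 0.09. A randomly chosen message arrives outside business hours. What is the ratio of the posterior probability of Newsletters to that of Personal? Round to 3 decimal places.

20.357

Compute prior × likelihood for every hypothesis:
  Promotions: 0.06 × 0.11 = 0.0066
  Personal: 0.21 × 0.028 = 0.00588
  Newsletters: 0.57 × 0.21 = 0.1197
  Work: 0.16 × 0.09 = 0.0144
Sum = 0.14658.
The ratio is 0.1197 / 0.00588 (the normalizer cancels) = 20.357.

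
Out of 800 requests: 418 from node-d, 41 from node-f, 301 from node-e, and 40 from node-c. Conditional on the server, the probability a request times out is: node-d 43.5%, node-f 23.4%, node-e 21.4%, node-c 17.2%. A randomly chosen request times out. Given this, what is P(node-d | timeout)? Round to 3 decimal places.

0.692

Compute prior × likelihood for every hypothesis:
  node-d: 0.5225 × 0.435 = 0.2272875
  node-f: 0.05125 × 0.234 = 0.0119925
  node-e: 0.37625 × 0.214 = 0.0805175
  node-c: 0.05 × 0.172 = 0.0086
Total = 0.3283975.
P(node-d | evidence) = 0.2272875 / 0.3283975 ≈ 0.692.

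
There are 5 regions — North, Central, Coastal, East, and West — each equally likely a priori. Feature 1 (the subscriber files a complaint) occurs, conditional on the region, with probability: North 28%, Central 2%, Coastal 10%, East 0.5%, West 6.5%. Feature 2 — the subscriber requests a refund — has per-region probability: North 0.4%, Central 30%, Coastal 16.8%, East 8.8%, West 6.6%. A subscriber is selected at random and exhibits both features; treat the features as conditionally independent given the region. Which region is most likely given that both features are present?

Since the prior is uniform, the posterior is proportional to the likelihood:
  North: 0.28 × 0.004 = 0.00112
  Central: 0.02 × 0.3 = 0.006
  Coastal: 0.1 × 0.168 = 0.0168
  East: 0.005 × 0.088 = 0.00044
  West: 0.065 × 0.066 = 0.00429
Sum = 0.02865.
Largest term belongs to Coastal, so Coastal is most probable.

Coastal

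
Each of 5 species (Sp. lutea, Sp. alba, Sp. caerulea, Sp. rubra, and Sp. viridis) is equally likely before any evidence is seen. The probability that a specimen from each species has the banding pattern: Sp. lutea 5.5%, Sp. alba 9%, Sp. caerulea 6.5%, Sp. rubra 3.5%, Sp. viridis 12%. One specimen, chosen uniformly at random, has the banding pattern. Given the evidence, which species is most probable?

Sp. viridis

With a uniform prior (1/5 each), posterior ∝ likelihood:
  Sp. lutea: 0.055
  Sp. alba: 0.09
  Sp. caerulea: 0.065
  Sp. rubra: 0.035
  Sp. viridis: 0.12
Total = 0.365.
Largest term belongs to Sp. viridis, so Sp. viridis is most probable.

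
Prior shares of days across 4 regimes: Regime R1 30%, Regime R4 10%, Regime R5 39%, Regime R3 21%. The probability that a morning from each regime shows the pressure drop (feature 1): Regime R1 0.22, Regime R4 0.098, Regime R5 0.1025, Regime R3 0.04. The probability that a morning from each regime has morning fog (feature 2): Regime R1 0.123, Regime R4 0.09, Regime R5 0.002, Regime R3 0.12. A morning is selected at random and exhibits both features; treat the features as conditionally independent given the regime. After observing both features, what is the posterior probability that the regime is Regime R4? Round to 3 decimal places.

0.087

Prior × likelihood for each hypothesis:
  Regime R1: 0.3 × 0.22 × 0.123 = 0.008118
  Regime R4: 0.1 × 0.098 × 0.09 = 0.000882
  Regime R5: 0.39 × 0.1025 × 0.002 = 0.00007995
  Regime R3: 0.21 × 0.04 × 0.12 = 0.001008
Sum = 0.01008795.
P(Regime R4 | evidence) = 0.000882 / 0.01008795 ≈ 0.087.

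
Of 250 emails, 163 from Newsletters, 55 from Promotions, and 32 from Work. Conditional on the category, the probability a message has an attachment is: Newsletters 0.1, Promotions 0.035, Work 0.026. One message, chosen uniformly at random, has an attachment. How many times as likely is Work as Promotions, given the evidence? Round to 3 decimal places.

0.432

Unnormalized posteriors (prior × likelihood):
  Newsletters: 0.652 × 0.1 = 0.0652
  Promotions: 0.22 × 0.035 = 0.0077
  Work: 0.128 × 0.026 = 0.003328
Normalizing constant = 0.076228.
The ratio is 0.003328 / 0.0077 (the normalizer cancels) = 0.432.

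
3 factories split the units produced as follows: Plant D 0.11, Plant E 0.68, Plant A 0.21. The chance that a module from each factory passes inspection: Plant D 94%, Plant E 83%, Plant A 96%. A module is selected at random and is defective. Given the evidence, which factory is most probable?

Plant E

Taking complements, P(defective | each) = Plant D 0.06, Plant E 0.17, Plant A 0.04.
Compute prior × likelihood for every hypothesis:
  Plant D: 0.11 × 0.06 = 0.0066
  Plant E: 0.68 × 0.17 = 0.1156
  Plant A: 0.21 × 0.04 = 0.0084
Total = 0.1306.
Largest term belongs to Plant E, so Plant E is most probable.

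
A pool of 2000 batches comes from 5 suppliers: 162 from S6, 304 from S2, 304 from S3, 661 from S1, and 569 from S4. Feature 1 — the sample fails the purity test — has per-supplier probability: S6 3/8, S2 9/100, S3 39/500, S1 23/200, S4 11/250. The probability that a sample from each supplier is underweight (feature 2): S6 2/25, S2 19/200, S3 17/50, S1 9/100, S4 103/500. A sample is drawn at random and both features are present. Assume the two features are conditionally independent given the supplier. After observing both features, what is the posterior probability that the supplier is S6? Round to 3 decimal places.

0.177

Compute prior × likelihood for every hypothesis:
  S6: 0.081 × 0.375 × 0.08 = 0.00243
  S2: 0.152 × 0.09 × 0.095 = 0.0012996
  S3: 0.152 × 0.078 × 0.34 = 0.00403104
  S1: 0.3305 × 0.115 × 0.09 = 0.003420675
  S4: 0.2845 × 0.044 × 0.206 = 0.002578708
Total = 0.013760023.
P(S6 | evidence) = 0.00243 / 0.013760023 ≈ 0.177.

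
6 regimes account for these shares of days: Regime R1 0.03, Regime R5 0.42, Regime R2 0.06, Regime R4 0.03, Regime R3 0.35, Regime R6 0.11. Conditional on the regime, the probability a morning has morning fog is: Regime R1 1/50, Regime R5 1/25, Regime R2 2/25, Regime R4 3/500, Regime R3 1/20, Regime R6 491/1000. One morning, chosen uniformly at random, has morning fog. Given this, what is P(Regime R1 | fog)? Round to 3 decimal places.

0.006

Compute prior × likelihood for every hypothesis:
  Regime R1: 0.03 × 0.02 = 0.0006
  Regime R5: 0.42 × 0.04 = 0.0168
  Regime R2: 0.06 × 0.08 = 0.0048
  Regime R4: 0.03 × 0.006 = 0.00018
  Regime R3: 0.35 × 0.05 = 0.0175
  Regime R6: 0.11 × 0.491 = 0.05401
Total = 0.09389.
P(Regime R1 | evidence) = 0.0006 / 0.09389 ≈ 0.006.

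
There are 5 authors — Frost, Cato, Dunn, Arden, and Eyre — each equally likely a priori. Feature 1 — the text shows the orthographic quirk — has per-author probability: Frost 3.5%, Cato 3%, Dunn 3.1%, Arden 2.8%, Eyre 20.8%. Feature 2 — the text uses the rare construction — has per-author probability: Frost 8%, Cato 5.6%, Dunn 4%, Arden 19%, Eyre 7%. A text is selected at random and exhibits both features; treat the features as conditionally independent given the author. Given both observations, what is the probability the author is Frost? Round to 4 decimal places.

Since the prior is uniform, the posterior is proportional to the likelihood:
  Frost: 0.035 × 0.08 = 0.0028
  Cato: 0.03 × 0.056 = 0.00168
  Dunn: 0.031 × 0.04 = 0.00124
  Arden: 0.028 × 0.19 = 0.00532
  Eyre: 0.208 × 0.07 = 0.01456
Total = 0.0256.
P(Frost | evidence) = 0.0028 / 0.0256 ≈ 0.1094.

0.1094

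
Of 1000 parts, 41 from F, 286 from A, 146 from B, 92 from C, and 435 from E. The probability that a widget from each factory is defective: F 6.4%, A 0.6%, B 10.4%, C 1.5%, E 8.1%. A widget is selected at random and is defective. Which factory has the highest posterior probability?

Prior × likelihood for each hypothesis:
  F: 0.041 × 0.064 = 0.002624
  A: 0.286 × 0.006 = 0.001716
  B: 0.146 × 0.104 = 0.015184
  C: 0.092 × 0.015 = 0.00138
  E: 0.435 × 0.081 = 0.035235
Sum = 0.056139.
Largest term belongs to E, so E is most probable.

E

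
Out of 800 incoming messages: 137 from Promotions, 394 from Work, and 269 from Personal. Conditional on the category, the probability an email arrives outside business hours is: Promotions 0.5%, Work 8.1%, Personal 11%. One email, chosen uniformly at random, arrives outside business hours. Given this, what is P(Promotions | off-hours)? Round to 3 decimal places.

Prior × likelihood for each hypothesis:
  Promotions: 0.17125 × 0.005 = 0.00085625
  Work: 0.4925 × 0.081 = 0.0398925
  Personal: 0.33625 × 0.11 = 0.0369875
Total = 0.07773625.
P(Promotions | evidence) = 0.00085625 / 0.07773625 ≈ 0.011.

0.011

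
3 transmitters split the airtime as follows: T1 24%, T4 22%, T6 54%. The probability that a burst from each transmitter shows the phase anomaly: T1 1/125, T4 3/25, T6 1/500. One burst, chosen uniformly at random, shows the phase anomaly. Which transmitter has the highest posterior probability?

T4

Prior × likelihood for each hypothesis:
  T1: 0.24 × 0.008 = 0.00192
  T4: 0.22 × 0.12 = 0.0264
  T6: 0.54 × 0.002 = 0.00108
Normalizing constant = 0.0294.
Largest term belongs to T4, so T4 is most probable.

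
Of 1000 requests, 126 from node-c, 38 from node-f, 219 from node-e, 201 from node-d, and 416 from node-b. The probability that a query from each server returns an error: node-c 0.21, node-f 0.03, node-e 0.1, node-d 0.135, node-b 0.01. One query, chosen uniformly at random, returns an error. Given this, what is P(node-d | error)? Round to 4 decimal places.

Compute prior × likelihood for every hypothesis:
  node-c: 0.126 × 0.21 = 0.02646
  node-f: 0.038 × 0.03 = 0.00114
  node-e: 0.219 × 0.1 = 0.0219
  node-d: 0.201 × 0.135 = 0.027135
  node-b: 0.416 × 0.01 = 0.00416
Normalizing constant = 0.080795.
P(node-d | evidence) = 0.027135 / 0.080795 ≈ 0.3358.

0.3358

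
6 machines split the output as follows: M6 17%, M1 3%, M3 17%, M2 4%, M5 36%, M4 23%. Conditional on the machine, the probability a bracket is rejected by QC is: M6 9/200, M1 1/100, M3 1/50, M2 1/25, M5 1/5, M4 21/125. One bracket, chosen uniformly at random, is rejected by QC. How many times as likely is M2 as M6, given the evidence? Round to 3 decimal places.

Prior × likelihood for each hypothesis:
  M6: 0.17 × 0.045 = 0.00765
  M1: 0.03 × 0.01 = 0.0003
  M3: 0.17 × 0.02 = 0.0034
  M2: 0.04 × 0.04 = 0.0016
  M5: 0.36 × 0.2 = 0.072
  M4: 0.23 × 0.168 = 0.03864
Total = 0.12359.
The ratio is 0.0016 / 0.00765 (the normalizer cancels) = 0.209.

0.209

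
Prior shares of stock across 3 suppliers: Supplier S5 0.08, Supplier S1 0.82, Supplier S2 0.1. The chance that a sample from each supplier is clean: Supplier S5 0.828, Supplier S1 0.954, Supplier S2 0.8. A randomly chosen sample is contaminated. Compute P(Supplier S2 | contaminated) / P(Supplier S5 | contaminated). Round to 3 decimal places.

Taking complements, P(contaminated | each) = Supplier S5 0.172, Supplier S1 0.046, Supplier S2 0.2.
By Bayes' rule, posterior ∝ prior × likelihood:
  Supplier S5: 0.08 × 0.172 = 0.01376
  Supplier S1: 0.82 × 0.046 = 0.03772
  Supplier S2: 0.1 × 0.2 = 0.02
Sum = 0.07148.
The ratio is 0.02 / 0.01376 (the normalizer cancels) = 1.453.

1.453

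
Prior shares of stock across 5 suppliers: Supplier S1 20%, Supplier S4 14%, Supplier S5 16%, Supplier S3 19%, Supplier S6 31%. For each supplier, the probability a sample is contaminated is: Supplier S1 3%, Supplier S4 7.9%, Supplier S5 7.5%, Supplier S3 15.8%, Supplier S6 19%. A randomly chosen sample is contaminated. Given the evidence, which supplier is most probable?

Supplier S6

Unnormalized posteriors (prior × likelihood):
  Supplier S1: 0.2 × 0.03 = 0.006
  Supplier S4: 0.14 × 0.079 = 0.01106
  Supplier S5: 0.16 × 0.075 = 0.012
  Supplier S3: 0.19 × 0.158 = 0.03002
  Supplier S6: 0.31 × 0.19 = 0.0589
Normalizing constant = 0.11798.
Largest term belongs to Supplier S6, so Supplier S6 is most probable.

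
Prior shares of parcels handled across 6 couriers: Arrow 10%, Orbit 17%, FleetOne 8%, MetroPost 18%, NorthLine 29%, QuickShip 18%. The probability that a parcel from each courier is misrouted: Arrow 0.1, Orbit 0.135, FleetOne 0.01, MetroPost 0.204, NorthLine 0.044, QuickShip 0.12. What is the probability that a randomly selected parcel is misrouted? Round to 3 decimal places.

0.105

Prior × likelihood for each hypothesis:
  Arrow: 0.1 × 0.1 = 0.01
  Orbit: 0.17 × 0.135 = 0.02295
  FleetOne: 0.08 × 0.01 = 0.0008
  MetroPost: 0.18 × 0.204 = 0.03672
  NorthLine: 0.29 × 0.044 = 0.01276
  QuickShip: 0.18 × 0.12 = 0.0216
P(misrouted) = 0.01 + 0.02295 + 0.0008 + 0.03672 + 0.01276 + 0.0216 = 0.10483 → 0.105.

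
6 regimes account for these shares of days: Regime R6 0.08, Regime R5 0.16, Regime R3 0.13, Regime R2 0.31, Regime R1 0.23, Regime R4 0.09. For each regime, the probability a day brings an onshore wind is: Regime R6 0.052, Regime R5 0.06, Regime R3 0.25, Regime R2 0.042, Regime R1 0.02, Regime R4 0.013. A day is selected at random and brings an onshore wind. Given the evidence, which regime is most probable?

Regime R3

By Bayes' rule, posterior ∝ prior × likelihood:
  Regime R6: 0.08 × 0.052 = 0.00416
  Regime R5: 0.16 × 0.06 = 0.0096
  Regime R3: 0.13 × 0.25 = 0.0325
  Regime R2: 0.31 × 0.042 = 0.01302
  Regime R1: 0.23 × 0.02 = 0.0046
  Regime R4: 0.09 × 0.013 = 0.00117
Sum = 0.06505.
Largest term belongs to Regime R3, so Regime R3 is most probable.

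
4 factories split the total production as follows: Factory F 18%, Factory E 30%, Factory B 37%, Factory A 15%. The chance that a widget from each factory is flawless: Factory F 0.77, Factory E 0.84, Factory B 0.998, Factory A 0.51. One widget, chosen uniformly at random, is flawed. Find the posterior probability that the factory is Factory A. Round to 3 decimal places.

0.449

Taking complements, P(flawed | each) = Factory F 0.23, Factory E 0.16, Factory B 0.002, Factory A 0.49.
Unnormalized posteriors (prior × likelihood):
  Factory F: 0.18 × 0.23 = 0.0414
  Factory E: 0.3 × 0.16 = 0.048
  Factory B: 0.37 × 0.002 = 0.00074
  Factory A: 0.15 × 0.49 = 0.0735
Normalizing constant = 0.16364.
P(Factory A | evidence) = 0.0735 / 0.16364 ≈ 0.449.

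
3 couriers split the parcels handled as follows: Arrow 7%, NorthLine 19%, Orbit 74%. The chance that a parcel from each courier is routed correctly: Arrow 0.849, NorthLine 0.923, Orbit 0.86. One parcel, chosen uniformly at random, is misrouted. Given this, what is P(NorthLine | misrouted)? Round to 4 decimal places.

Taking complements, P(misrouted | each) = Arrow 0.151, NorthLine 0.077, Orbit 0.14.
Prior × likelihood for each hypothesis:
  Arrow: 0.07 × 0.151 = 0.01057
  NorthLine: 0.19 × 0.077 = 0.01463
  Orbit: 0.74 × 0.14 = 0.1036
Normalizing constant = 0.1288.
P(NorthLine | evidence) = 0.01463 / 0.1288 ≈ 0.1136.

0.1136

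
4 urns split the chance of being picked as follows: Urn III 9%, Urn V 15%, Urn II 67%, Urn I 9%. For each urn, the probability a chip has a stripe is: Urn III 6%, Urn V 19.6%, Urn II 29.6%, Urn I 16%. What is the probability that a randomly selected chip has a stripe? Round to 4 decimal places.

Unnormalized posteriors (prior × likelihood):
  Urn III: 0.09 × 0.06 = 0.0054
  Urn V: 0.15 × 0.196 = 0.0294
  Urn II: 0.67 × 0.296 = 0.19832
  Urn I: 0.09 × 0.16 = 0.0144
P(striped) = 0.0054 + 0.0294 + 0.19832 + 0.0144 = 0.24752 → 0.2475.

0.2475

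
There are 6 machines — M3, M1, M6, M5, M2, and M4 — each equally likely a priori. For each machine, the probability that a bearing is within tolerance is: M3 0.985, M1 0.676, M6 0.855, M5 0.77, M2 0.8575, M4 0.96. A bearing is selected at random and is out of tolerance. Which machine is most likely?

M1

Taking complements, P(oversize | each) = M3 0.015, M1 0.324, M6 0.145, M5 0.23, M2 0.1425, M4 0.04.
With a uniform prior (1/6 each), posterior ∝ likelihood:
  M3: 0.015
  M1: 0.324
  M6: 0.145
  M5: 0.23
  M2: 0.1425
  M4: 0.04
Sum = 0.8965.
Largest term belongs to M1, so M1 is most probable.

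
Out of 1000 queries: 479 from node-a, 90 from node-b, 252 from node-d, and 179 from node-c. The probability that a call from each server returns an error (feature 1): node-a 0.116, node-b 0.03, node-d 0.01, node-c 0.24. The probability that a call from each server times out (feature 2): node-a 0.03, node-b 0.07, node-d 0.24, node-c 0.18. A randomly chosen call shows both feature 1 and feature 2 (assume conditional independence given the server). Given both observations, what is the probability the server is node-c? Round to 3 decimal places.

0.759

Unnormalized posteriors (prior × likelihood):
  node-a: 0.479 × 0.116 × 0.03 = 0.00166692
  node-b: 0.09 × 0.03 × 0.07 = 0.000189
  node-d: 0.252 × 0.01 × 0.24 = 0.0006048
  node-c: 0.179 × 0.24 × 0.18 = 0.0077328
Total = 0.01019352.
P(node-c | evidence) = 0.0077328 / 0.01019352 ≈ 0.759.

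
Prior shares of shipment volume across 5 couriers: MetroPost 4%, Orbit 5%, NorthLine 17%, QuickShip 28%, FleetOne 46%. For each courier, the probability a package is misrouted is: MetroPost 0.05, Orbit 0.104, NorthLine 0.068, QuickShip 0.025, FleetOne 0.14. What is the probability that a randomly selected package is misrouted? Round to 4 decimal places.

Prior × likelihood for each hypothesis:
  MetroPost: 0.04 × 0.05 = 0.002
  Orbit: 0.05 × 0.104 = 0.0052
  NorthLine: 0.17 × 0.068 = 0.01156
  QuickShip: 0.28 × 0.025 = 0.007
  FleetOne: 0.46 × 0.14 = 0.0644
P(misrouted) = 0.002 + 0.0052 + 0.01156 + 0.007 + 0.0644 = 0.09016 → 0.0902.

0.0902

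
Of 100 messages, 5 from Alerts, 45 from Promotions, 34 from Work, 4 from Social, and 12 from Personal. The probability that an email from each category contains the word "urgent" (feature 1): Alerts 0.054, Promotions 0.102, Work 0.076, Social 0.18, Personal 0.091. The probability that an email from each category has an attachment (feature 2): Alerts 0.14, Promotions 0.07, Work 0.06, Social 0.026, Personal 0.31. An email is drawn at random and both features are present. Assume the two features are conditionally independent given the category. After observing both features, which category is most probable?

Personal

Compute prior × likelihood for every hypothesis:
  Alerts: 0.05 × 0.054 × 0.14 = 0.000378
  Promotions: 0.45 × 0.102 × 0.07 = 0.003213
  Work: 0.34 × 0.076 × 0.06 = 0.0015504
  Social: 0.04 × 0.18 × 0.026 = 0.0001872
  Personal: 0.12 × 0.091 × 0.31 = 0.0033852
Total = 0.0087138.
Largest term belongs to Personal, so Personal is most probable.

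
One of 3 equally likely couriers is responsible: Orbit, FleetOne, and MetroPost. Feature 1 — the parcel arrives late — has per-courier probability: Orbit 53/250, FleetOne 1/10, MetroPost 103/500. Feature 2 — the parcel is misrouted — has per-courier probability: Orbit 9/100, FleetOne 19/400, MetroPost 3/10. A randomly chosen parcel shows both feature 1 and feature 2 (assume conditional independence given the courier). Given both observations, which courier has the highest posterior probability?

Since the prior is uniform, the posterior is proportional to the likelihood:
  Orbit: 0.212 × 0.09 = 0.01908
  FleetOne: 0.1 × 0.0475 = 0.00475
  MetroPost: 0.206 × 0.3 = 0.0618
Normalizing constant = 0.08563.
Largest term belongs to MetroPost, so MetroPost is most probable.

MetroPost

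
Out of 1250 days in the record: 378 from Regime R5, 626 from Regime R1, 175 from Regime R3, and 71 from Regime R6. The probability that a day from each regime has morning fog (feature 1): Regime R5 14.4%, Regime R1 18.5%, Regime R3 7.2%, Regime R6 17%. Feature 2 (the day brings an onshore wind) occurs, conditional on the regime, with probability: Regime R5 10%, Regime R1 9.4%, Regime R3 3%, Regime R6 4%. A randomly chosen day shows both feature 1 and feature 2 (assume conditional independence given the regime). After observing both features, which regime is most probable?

Regime R1

By Bayes' rule, posterior ∝ prior × likelihood:
  Regime R5: 0.3024 × 0.144 × 0.1 = 0.00435456
  Regime R1: 0.5008 × 0.185 × 0.094 = 0.008708912
  Regime R3: 0.14 × 0.072 × 0.03 = 0.0003024
  Regime R6: 0.0568 × 0.17 × 0.04 = 0.00038624
Normalizing constant = 0.013752112.
Largest term belongs to Regime R1, so Regime R1 is most probable.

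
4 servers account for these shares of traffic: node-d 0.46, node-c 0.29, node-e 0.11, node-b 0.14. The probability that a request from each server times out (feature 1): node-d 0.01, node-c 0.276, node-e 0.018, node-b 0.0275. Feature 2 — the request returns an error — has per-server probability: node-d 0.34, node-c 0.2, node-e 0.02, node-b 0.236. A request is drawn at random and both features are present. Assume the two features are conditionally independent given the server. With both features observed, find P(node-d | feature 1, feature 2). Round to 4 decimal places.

0.0844

Compute prior × likelihood for every hypothesis:
  node-d: 0.46 × 0.01 × 0.34 = 0.001564
  node-c: 0.29 × 0.276 × 0.2 = 0.016008
  node-e: 0.11 × 0.018 × 0.02 = 0.0000396
  node-b: 0.14 × 0.0275 × 0.236 = 0.0009086
Total = 0.0185202.
P(node-d | evidence) = 0.001564 / 0.0185202 ≈ 0.0844.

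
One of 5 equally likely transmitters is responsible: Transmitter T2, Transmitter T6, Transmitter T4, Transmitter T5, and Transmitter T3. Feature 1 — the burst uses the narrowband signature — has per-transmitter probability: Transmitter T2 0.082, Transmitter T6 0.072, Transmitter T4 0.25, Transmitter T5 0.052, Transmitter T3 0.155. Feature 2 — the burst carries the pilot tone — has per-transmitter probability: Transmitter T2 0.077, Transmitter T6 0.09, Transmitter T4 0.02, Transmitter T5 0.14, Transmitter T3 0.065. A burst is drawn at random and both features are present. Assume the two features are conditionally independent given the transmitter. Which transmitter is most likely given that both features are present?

Since the prior is uniform, the posterior is proportional to the likelihood:
  Transmitter T2: 0.082 × 0.077 = 0.006314
  Transmitter T6: 0.072 × 0.09 = 0.00648
  Transmitter T4: 0.25 × 0.02 = 0.005
  Transmitter T5: 0.052 × 0.14 = 0.00728
  Transmitter T3: 0.155 × 0.065 = 0.010075
Sum = 0.035149.
Largest term belongs to Transmitter T3, so Transmitter T3 is most probable.

Transmitter T3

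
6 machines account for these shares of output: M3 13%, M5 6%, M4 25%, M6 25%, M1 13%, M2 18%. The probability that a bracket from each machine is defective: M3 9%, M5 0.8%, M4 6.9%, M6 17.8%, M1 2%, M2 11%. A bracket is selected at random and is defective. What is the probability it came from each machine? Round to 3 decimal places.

M3 0.121, M5 0.005, M4 0.179, M6 0.462, M1 0.027, M2 0.206

Unnormalized posteriors (prior × likelihood):
  M3: 0.13 × 0.09 = 0.0117
  M5: 0.06 × 0.008 = 0.00048
  M4: 0.25 × 0.069 = 0.01725
  M6: 0.25 × 0.178 = 0.0445
  M1: 0.13 × 0.02 = 0.0026
  M2: 0.18 × 0.11 = 0.0198
Sum = 0.09633.
P(M3 | defective) = 0.0117/0.09633 ≈ 0.121
P(M5 | defective) = 0.00048/0.09633 ≈ 0.005
P(M4 | defective) = 0.01725/0.09633 ≈ 0.179
P(M6 | defective) = 0.0445/0.09633 ≈ 0.462
P(M1 | defective) = 0.0026/0.09633 ≈ 0.027
P(M2 | defective) = 0.0198/0.09633 ≈ 0.206
(Check: 0.121+0.005+0.179+0.462+0.027+0.206 = 1.000.)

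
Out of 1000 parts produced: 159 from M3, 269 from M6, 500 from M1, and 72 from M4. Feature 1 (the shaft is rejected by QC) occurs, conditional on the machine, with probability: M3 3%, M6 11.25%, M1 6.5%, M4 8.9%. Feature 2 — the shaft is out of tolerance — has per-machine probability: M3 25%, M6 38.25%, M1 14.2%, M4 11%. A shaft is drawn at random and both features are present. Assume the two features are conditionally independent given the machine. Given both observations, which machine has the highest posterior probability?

By Bayes' rule, posterior ∝ prior × likelihood:
  M3: 0.159 × 0.03 × 0.25 = 0.0011925
  M6: 0.269 × 0.1125 × 0.3825 = 0.01157540625
  M1: 0.5 × 0.065 × 0.142 = 0.004615
  M4: 0.072 × 0.089 × 0.11 = 0.00070488
Normalizing constant = 0.01808778625.
Largest term belongs to M6, so M6 is most probable.

M6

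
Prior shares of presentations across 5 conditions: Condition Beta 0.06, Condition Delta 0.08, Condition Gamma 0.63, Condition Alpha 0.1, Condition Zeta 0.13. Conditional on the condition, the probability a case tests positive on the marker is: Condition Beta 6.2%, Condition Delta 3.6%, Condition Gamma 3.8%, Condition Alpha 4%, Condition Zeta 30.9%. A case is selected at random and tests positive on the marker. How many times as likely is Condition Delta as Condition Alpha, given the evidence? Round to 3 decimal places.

0.720

Unnormalized posteriors (prior × likelihood):
  Condition Beta: 0.06 × 0.062 = 0.00372
  Condition Delta: 0.08 × 0.036 = 0.00288
  Condition Gamma: 0.63 × 0.038 = 0.02394
  Condition Alpha: 0.1 × 0.04 = 0.004
  Condition Zeta: 0.13 × 0.309 = 0.04017
Total = 0.07471.
The ratio is 0.00288 / 0.004 (the normalizer cancels) = 0.720.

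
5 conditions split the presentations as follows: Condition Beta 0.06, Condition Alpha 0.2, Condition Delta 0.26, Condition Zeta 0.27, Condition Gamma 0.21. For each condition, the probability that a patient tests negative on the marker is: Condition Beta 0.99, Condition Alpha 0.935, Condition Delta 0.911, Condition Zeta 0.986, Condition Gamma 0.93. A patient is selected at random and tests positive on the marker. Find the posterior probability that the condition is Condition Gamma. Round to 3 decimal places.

Taking complements, P(marker-positive | each) = Condition Beta 0.01, Condition Alpha 0.065, Condition Delta 0.089, Condition Zeta 0.014, Condition Gamma 0.07.
Prior × likelihood for each hypothesis:
  Condition Beta: 0.06 × 0.01 = 0.0006
  Condition Alpha: 0.2 × 0.065 = 0.013
  Condition Delta: 0.26 × 0.089 = 0.02314
  Condition Zeta: 0.27 × 0.014 = 0.00378
  Condition Gamma: 0.21 × 0.07 = 0.0147
Sum = 0.05522.
P(Condition Gamma | evidence) = 0.0147 / 0.05522 ≈ 0.266.

0.266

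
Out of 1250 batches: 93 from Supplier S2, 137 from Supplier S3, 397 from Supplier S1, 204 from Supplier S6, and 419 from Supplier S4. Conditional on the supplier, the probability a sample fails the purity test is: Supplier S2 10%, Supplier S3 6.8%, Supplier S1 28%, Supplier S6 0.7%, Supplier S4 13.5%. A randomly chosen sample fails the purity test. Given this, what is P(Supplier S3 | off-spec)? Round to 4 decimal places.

0.0496

Prior × likelihood for each hypothesis:
  Supplier S2: 0.0744 × 0.1 = 0.00744
  Supplier S3: 0.1096 × 0.068 = 0.0074528
  Supplier S1: 0.3176 × 0.28 = 0.088928
  Supplier S6: 0.1632 × 0.007 = 0.0011424
  Supplier S4: 0.3352 × 0.135 = 0.045252
Normalizing constant = 0.1502152.
P(Supplier S3 | evidence) = 0.0074528 / 0.1502152 ≈ 0.0496.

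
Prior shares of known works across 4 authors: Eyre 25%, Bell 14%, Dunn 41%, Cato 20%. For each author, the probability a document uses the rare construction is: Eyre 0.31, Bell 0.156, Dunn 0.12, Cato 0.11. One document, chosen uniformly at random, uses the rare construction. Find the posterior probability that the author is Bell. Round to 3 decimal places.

By Bayes' rule, posterior ∝ prior × likelihood:
  Eyre: 0.25 × 0.31 = 0.0775
  Bell: 0.14 × 0.156 = 0.02184
  Dunn: 0.41 × 0.12 = 0.0492
  Cato: 0.2 × 0.11 = 0.022
Total = 0.17054.
P(Bell | evidence) = 0.02184 / 0.17054 ≈ 0.128.

0.128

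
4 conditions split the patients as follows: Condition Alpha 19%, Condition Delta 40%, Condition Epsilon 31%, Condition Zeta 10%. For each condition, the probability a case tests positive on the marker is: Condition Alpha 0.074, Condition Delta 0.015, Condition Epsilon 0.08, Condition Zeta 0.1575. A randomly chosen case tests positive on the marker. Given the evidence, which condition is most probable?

Condition Epsilon

Prior × likelihood for each hypothesis:
  Condition Alpha: 0.19 × 0.074 = 0.01406
  Condition Delta: 0.4 × 0.015 = 0.006
  Condition Epsilon: 0.31 × 0.08 = 0.0248
  Condition Zeta: 0.1 × 0.1575 = 0.01575
Normalizing constant = 0.06061.
Largest term belongs to Condition Epsilon, so Condition Epsilon is most probable.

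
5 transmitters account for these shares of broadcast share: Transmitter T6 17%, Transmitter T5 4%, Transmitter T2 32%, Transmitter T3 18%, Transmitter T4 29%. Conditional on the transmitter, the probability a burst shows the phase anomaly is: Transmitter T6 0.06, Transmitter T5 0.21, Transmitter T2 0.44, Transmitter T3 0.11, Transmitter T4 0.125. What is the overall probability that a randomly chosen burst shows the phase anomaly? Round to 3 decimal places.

0.215

Compute prior × likelihood for every hypothesis:
  Transmitter T6: 0.17 × 0.06 = 0.0102
  Transmitter T5: 0.04 × 0.21 = 0.0084
  Transmitter T2: 0.32 × 0.44 = 0.1408
  Transmitter T3: 0.18 × 0.11 = 0.0198
  Transmitter T4: 0.29 × 0.125 = 0.03625
P(anomaly) = 0.0102 + 0.0084 + 0.1408 + 0.0198 + 0.03625 = 0.21545 → 0.215.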